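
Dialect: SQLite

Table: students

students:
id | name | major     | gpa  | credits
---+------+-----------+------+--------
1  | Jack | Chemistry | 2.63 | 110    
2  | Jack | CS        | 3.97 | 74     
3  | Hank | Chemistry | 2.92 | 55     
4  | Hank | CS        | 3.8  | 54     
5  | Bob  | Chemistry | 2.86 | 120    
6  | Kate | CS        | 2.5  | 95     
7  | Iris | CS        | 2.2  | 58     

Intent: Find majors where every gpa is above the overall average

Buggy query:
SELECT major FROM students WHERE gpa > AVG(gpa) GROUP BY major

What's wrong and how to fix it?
Bug: AVG() is an aggregate; it can't sit directly in WHERE

Fix: Compute the overall average in a scalar subquery and compare each group's MIN against it in HAVING

Corrected query:
SELECT major FROM students GROUP BY major HAVING MIN(gpa) > (SELECT AVG(gpa) FROM students)

Result:
(no rows)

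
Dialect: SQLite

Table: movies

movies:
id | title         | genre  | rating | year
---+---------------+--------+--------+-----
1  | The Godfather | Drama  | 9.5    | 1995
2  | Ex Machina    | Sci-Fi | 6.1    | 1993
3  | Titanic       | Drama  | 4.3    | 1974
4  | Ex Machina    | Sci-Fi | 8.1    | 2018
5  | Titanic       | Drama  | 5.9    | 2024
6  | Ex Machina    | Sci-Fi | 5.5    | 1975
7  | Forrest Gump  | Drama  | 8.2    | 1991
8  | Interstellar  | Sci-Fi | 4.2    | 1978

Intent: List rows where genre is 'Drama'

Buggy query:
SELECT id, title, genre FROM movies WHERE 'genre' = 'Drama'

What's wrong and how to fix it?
Bug: Single quotes denote string literals in SQL; the column name is being compared as a constant string

Fix: Remove the quotes around the column name (or use double quotes for an identifier)

Corrected query:
SELECT id, title, genre FROM movies WHERE genre = 'Drama'

Result:
id | title         | genre
---+---------------+------
1  | The Godfather | Drama
3  | Titanic       | Drama
5  | Titanic       | Drama
7  | Forrest Gump  | Drama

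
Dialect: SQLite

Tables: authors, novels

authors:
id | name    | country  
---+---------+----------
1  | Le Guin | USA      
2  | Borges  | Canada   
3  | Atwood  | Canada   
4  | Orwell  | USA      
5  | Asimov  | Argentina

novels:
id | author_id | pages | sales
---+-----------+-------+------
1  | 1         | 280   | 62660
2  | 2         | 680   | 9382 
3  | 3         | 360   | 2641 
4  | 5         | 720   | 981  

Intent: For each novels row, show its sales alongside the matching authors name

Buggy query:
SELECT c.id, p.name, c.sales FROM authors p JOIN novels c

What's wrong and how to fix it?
Bug: Missing join condition: each novels row is matched to all authors rows instead of just its own

Fix: Add ON c.author_id = p.id to the JOIN

Corrected query:
SELECT c.id, p.name, c.sales FROM authors p JOIN novels c ON c.author_id = p.id

Result:
id | name    | sales
---+---------+------
1  | Le Guin | 62660
2  | Borges  | 9382 
3  | Atwood  | 2641 
4  | Asimov  | 981  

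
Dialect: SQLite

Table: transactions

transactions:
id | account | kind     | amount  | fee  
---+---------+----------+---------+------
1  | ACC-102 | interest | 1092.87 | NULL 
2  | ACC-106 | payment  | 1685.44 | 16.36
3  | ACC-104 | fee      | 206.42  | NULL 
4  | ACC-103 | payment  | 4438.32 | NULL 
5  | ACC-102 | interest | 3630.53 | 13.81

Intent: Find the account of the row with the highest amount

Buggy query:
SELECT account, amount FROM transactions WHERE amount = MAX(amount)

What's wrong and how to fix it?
Bug: MAX(amount) is an aggregate and cannot be used directly in WHERE

Fix: Use a subquery: WHERE amount = (SELECT MAX(amount) FROM transactions)

Corrected query:
SELECT account, amount FROM transactions WHERE amount = (SELECT MAX(amount) FROM transactions)

Result:
account | amount 
--------+--------
ACC-103 | 4438.32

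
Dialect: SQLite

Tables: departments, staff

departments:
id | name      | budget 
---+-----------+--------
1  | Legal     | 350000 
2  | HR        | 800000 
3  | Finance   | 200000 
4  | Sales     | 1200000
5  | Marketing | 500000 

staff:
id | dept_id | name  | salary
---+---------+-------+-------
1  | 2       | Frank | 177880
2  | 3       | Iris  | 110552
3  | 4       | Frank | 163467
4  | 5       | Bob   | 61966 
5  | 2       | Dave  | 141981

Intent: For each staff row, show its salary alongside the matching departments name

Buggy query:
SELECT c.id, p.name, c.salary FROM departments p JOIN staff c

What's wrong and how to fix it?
Bug: Missing join condition: each staff row is matched to all departments rows instead of just its own

Fix: Add ON c.dept_id = p.id to the JOIN

Corrected query:
SELECT c.id, p.name, c.salary FROM departments p JOIN staff c ON c.dept_id = p.id

Result:
id | name      | salary
---+-----------+-------
1  | HR        | 177880
2  | Finance   | 110552
3  | Sales     | 163467
4  | Marketing | 61966 
5  | HR        | 141981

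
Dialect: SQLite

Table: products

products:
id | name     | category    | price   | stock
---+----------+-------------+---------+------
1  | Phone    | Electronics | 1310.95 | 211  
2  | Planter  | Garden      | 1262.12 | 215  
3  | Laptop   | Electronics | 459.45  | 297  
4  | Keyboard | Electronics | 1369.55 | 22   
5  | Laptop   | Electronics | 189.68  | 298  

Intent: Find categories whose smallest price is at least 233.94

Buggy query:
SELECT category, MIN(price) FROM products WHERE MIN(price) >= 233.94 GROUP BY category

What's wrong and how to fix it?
Bug: Aggregates like MIN are computed per group after WHERE runs

Fix: Use HAVING for the per-group MIN condition

Corrected query:
SELECT category, MIN(price) FROM products GROUP BY category HAVING MIN(price) >= 233.94

Result:
category | MIN(price)
---------+-----------
Garden   | 1262.12   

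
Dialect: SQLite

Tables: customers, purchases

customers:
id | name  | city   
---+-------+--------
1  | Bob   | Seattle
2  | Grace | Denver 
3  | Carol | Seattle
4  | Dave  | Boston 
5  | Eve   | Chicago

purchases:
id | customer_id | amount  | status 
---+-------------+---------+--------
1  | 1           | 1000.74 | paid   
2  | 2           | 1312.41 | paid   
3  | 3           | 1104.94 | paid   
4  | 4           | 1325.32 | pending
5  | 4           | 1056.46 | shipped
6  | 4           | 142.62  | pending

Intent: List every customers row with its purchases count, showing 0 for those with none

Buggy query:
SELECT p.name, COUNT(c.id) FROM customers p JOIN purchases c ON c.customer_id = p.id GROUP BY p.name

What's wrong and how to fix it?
Bug: An inner join excludes parents with zero children

Fix: Switch to LEFT JOIN to retain unmatched parent rows

Corrected query:
SELECT p.name, COUNT(c.id) FROM customers p LEFT JOIN purchases c ON c.customer_id = p.id GROUP BY p.name

Result:
name  | COUNT(c.id)
------+------------
Bob   | 1          
Carol | 1          
Dave  | 3          
Eve   | 0          
Grace | 1          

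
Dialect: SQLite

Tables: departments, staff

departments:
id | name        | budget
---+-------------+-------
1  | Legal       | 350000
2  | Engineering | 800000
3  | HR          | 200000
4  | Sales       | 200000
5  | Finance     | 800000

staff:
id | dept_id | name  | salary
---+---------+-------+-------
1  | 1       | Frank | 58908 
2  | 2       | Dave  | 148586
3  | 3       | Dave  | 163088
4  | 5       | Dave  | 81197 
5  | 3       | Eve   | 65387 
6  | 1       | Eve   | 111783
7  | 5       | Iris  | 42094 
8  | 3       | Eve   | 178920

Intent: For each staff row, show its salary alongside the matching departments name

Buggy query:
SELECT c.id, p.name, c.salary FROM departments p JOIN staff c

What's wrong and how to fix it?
Bug: Missing join condition: each staff row is matched to all departments rows instead of just its own

Fix: Add ON c.dept_id = p.id to the JOIN

Corrected query:
SELECT c.id, p.name, c.salary FROM departments p JOIN staff c ON c.dept_id = p.id

Result:
id | name        | salary
---+-------------+-------
1  | Legal       | 58908 
2  | Engineering | 148586
3  | HR          | 163088
4  | Finance     | 81197 
5  | HR          | 65387 
6  | Legal       | 111783
7  | Finance     | 42094 
8  | HR          | 178920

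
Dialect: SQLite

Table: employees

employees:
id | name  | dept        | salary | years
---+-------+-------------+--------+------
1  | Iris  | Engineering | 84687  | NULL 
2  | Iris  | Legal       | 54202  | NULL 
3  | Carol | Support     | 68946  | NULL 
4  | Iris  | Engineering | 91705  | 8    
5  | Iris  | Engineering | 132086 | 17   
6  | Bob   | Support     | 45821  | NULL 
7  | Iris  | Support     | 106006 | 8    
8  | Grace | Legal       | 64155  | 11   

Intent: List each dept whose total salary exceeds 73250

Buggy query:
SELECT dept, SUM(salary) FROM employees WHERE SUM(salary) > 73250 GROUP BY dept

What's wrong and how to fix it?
Bug: SUM(salary) is an aggregate, but WHERE filters rows before aggregation

Fix: Use HAVING (which filters groups after aggregation) instead of WHERE

Corrected query:
SELECT dept, SUM(salary) FROM employees GROUP BY dept HAVING SUM(salary) > 73250

Result:
dept        | SUM(salary)
------------+------------
Engineering | 308478     
Legal       | 118357     
Support     | 220773     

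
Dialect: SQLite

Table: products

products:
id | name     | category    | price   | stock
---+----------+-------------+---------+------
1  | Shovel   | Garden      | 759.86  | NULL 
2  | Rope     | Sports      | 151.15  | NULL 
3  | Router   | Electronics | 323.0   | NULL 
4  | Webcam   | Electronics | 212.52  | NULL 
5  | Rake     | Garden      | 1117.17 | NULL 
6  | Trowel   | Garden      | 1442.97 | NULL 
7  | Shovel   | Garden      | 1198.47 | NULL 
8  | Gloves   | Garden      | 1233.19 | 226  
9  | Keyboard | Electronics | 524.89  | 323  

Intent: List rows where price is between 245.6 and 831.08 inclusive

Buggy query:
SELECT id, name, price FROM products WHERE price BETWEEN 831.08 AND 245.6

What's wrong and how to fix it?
Bug: BETWEEN expects the lower bound first; with 831.08 AND 245.6 the range is empty

Fix: Write BETWEEN 245.6 AND 831.08

Corrected query:
SELECT id, name, price FROM products WHERE price BETWEEN 245.6 AND 831.08

Result:
id | name     | price 
---+----------+-------
1  | Shovel   | 759.86
3  | Router   | 323   
9  | Keyboard | 524.89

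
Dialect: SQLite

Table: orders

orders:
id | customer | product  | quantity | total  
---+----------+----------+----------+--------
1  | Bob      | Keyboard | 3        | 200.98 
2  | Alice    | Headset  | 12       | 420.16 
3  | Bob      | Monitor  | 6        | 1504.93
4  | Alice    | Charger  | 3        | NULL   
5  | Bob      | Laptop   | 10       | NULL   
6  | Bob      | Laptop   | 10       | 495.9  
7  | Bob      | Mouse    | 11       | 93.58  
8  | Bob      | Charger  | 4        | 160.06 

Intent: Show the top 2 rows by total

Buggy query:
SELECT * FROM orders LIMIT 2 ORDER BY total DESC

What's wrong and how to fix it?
Bug: ORDER BY cannot follow LIMIT; LIMIT is the final clause

Fix: Sort with ORDER BY, then apply LIMIT

Corrected query:
SELECT * FROM orders ORDER BY total DESC LIMIT 2

Result:
id | customer | product | quantity | total  
---+----------+---------+----------+--------
3  | Bob      | Monitor | 6        | 1504.93
6  | Bob      | Laptop  | 10       | 495.9  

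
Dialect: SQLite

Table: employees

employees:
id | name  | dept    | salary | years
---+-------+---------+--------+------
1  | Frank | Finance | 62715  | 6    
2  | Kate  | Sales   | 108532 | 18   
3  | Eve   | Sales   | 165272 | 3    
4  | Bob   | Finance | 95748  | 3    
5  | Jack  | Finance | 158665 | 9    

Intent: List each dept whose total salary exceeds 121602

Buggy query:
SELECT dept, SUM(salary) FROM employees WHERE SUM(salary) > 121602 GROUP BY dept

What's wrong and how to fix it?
Bug: SUM(salary) is an aggregate, but WHERE filters rows before aggregation

Fix: Use HAVING (which filters groups after aggregation) instead of WHERE

Corrected query:
SELECT dept, SUM(salary) FROM employees GROUP BY dept HAVING SUM(salary) > 121602

Result:
dept    | SUM(salary)
--------+------------
Finance | 317128     
Sales   | 273804     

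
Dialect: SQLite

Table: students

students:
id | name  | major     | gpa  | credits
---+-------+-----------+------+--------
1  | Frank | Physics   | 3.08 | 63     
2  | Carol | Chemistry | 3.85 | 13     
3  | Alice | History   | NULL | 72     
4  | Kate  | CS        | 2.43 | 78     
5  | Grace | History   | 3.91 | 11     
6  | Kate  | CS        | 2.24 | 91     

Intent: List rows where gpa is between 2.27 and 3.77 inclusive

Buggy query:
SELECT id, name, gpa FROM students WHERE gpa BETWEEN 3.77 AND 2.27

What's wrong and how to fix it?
Bug: The bounds are reversed; BETWEEN a AND b requires a <= b to match anything

Fix: Write BETWEEN 2.27 AND 3.77

Corrected query:
SELECT id, name, gpa FROM students WHERE gpa BETWEEN 2.27 AND 3.77

Result:
id | name  | gpa 
---+-------+-----
1  | Frank | 3.08
4  | Kate  | 2.43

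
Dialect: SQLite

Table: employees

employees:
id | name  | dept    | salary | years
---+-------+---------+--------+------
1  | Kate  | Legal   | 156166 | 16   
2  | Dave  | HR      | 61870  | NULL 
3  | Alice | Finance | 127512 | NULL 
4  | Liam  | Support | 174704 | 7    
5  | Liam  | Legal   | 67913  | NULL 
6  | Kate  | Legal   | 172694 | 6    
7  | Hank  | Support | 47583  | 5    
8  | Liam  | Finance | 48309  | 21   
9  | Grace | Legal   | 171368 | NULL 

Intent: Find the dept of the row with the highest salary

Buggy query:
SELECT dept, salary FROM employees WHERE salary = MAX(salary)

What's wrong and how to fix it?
Bug: MAX(salary) is an aggregate and cannot be used directly in WHERE

Fix: Wrap MAX in a scalar subquery so WHERE compares against a single value

Corrected query:
SELECT dept, salary FROM employees WHERE salary = (SELECT MAX(salary) FROM employees)

Result:
dept    | salary
--------+-------
Support | 174704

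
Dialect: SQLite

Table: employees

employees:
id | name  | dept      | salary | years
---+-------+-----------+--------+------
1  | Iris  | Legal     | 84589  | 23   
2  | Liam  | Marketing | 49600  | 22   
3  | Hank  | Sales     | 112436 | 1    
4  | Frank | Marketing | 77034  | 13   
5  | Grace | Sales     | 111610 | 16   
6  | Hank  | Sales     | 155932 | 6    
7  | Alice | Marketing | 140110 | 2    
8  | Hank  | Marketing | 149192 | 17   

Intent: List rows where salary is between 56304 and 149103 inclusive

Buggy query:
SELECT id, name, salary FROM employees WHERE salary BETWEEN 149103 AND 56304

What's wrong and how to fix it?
Bug: The bounds are reversed; BETWEEN a AND b requires a <= b to match anything

Fix: Swap the bounds so the smaller value comes first

Corrected query:
SELECT id, name, salary FROM employees WHERE salary BETWEEN 56304 AND 149103

Result:
id | name  | salary
---+-------+-------
1  | Iris  | 84589 
3  | Hank  | 112436
4  | Frank | 77034 
5  | Grace | 111610
7  | Alice | 140110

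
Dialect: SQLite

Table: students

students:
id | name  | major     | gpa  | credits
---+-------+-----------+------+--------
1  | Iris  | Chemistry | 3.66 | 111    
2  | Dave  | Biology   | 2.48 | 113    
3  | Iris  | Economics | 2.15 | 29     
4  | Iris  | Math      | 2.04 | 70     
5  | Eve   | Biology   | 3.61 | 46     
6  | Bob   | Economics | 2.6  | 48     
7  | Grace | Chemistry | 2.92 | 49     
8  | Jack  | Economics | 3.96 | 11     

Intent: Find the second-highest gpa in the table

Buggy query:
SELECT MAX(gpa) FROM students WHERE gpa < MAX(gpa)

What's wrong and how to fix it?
Bug: The inner MAX is an aggregate inside WHERE, which is not allowed

Fix: Put the inner MAX in a scalar subquery

Corrected query:
SELECT MAX(gpa) FROM students WHERE gpa < (SELECT MAX(gpa) FROM students)

Result:
MAX(gpa)
--------
3.66    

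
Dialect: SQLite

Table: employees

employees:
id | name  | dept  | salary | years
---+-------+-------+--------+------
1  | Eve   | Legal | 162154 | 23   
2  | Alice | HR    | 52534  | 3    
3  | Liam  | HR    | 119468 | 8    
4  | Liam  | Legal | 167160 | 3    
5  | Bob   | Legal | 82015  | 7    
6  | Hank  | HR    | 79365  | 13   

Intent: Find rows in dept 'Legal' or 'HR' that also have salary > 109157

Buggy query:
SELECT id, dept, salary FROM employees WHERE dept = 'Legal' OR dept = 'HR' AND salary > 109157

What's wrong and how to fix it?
Bug: AND binds tighter than OR, so this parses as dept = 'Legal' OR (dept = 'HR' AND salary > 109157)

Fix: Add parentheses around the OR so the AND applies to both alternatives

Corrected query:
SELECT id, dept, salary FROM employees WHERE (dept = 'Legal' OR dept = 'HR') AND salary > 109157

Result:
id | dept  | salary
---+-------+-------
1  | Legal | 162154
3  | HR    | 119468
4  | Legal | 167160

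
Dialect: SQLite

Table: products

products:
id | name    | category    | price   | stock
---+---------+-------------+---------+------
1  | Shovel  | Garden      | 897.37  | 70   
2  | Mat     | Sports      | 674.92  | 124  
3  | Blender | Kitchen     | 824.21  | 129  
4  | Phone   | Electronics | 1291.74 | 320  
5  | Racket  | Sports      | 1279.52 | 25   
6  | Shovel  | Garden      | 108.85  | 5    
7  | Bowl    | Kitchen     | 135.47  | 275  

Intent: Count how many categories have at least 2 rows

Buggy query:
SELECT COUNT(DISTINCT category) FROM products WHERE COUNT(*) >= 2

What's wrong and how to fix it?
Bug: COUNT(*) cannot appear in WHERE; the per-group count doesn't exist yet

Fix: Group first with HAVING COUNT(*) >= 2, then COUNT the resulting groups

Corrected query:
SELECT COUNT(*) FROM (SELECT category FROM products GROUP BY category HAVING COUNT(*) >= 2)

Result:
COUNT(*)
--------
3       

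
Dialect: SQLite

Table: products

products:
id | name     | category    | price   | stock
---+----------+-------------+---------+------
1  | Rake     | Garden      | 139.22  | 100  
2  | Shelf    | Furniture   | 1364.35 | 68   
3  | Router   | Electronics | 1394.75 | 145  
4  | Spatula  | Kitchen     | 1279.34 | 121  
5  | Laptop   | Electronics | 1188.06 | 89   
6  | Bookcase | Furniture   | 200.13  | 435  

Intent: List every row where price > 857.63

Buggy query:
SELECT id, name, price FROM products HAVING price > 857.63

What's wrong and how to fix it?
Bug: This is a non-aggregate query (no GROUP BY, no aggregates), so in SQLite the HAVING clause is invalid here; a row-level condition belongs in WHERE

Fix: Use WHERE for row-level filtering

Corrected query:
SELECT id, name, price FROM products WHERE price > 857.63

Result:
id | name    | price  
---+---------+--------
2  | Shelf   | 1364.35
3  | Router  | 1394.75
4  | Spatula | 1279.34
5  | Laptop  | 1188.06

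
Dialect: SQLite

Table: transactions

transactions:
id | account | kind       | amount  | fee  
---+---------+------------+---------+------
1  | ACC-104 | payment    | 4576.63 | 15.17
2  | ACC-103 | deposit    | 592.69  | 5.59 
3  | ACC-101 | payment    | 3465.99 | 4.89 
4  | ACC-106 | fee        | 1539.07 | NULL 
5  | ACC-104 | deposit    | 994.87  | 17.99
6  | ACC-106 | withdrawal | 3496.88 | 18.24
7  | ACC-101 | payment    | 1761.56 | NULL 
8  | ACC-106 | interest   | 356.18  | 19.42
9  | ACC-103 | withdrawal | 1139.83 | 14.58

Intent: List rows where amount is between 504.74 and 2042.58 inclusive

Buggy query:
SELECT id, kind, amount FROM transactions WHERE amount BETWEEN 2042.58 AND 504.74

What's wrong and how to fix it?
Bug: BETWEEN expects the lower bound first; with 2042.58 AND 504.74 the range is empty

Fix: Write BETWEEN 504.74 AND 2042.58

Corrected query:
SELECT id, kind, amount FROM transactions WHERE amount BETWEEN 504.74 AND 2042.58

Result:
id | kind       | amount 
---+------------+--------
2  | deposit    | 592.69 
4  | fee        | 1539.07
5  | deposit    | 994.87 
7  | payment    | 1761.56
9  | withdrawal | 1139.83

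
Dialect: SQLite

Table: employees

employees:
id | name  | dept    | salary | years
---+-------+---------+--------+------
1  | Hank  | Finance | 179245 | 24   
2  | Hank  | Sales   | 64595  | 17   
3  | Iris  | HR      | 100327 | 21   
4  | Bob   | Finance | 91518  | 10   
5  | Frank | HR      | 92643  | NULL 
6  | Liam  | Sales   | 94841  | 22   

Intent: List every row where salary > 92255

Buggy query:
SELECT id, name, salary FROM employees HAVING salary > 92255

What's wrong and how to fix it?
Bug: This is a non-aggregate query (no GROUP BY, no aggregates), so in SQLite the HAVING clause is invalid here; a row-level condition belongs in WHERE

Fix: Use WHERE for row-level filtering

Corrected query:
SELECT id, name, salary FROM employees WHERE salary > 92255

Result:
id | name  | salary
---+-------+-------
1  | Hank  | 179245
3  | Iris  | 100327
5  | Frank | 92643 
6  | Liam  | 94841 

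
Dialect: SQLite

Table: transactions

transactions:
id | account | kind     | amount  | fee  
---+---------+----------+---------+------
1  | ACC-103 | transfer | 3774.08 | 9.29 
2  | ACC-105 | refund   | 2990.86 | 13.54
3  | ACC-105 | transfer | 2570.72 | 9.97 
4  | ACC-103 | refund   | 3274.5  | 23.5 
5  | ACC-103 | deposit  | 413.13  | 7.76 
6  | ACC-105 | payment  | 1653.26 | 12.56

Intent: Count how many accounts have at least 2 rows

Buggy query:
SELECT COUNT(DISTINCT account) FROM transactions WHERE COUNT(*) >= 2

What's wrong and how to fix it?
Bug: COUNT(*) cannot appear in WHERE; the per-group count doesn't exist yet

Fix: Use a subquery that GROUPs and filters with HAVING, then count its rows

Corrected query:
SELECT COUNT(*) FROM (SELECT account FROM transactions GROUP BY account HAVING COUNT(*) >= 2)

Result:
COUNT(*)
--------
2       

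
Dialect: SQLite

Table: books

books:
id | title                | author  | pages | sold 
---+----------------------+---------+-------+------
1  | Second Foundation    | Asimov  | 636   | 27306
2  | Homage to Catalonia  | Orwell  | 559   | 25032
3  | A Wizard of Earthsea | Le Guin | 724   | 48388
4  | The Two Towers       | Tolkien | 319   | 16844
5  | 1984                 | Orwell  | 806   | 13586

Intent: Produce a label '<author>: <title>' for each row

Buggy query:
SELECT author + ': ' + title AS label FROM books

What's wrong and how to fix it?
Bug: '+' is numeric addition; on text columns SQLite converts them to 0 instead of concatenating

Fix: Replace + with || to concatenate text

Corrected query:
SELECT author || ': ' || title AS label FROM books

Result:
label                        
-----------------------------
Asimov: Second Foundation    
Orwell: Homage to Catalonia  
Le Guin: A Wizard of Earthsea
Tolkien: The Two Towers      
Orwell: 1984                 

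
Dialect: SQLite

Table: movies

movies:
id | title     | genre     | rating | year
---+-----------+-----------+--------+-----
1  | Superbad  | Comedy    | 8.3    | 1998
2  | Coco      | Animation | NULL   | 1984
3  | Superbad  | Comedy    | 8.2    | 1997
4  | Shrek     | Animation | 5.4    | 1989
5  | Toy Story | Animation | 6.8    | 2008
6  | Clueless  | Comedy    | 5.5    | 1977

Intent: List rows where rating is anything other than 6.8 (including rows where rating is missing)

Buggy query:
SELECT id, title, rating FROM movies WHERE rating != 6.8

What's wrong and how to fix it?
Bug: 'rating != 6.8' is unknown when rating is NULL, so NULL rows are silently excluded

Fix: Add an explicit OR rating IS NULL to include the missing-value rows

Corrected query:
SELECT id, title, rating FROM movies WHERE rating != 6.8 OR rating IS NULL

Result:
id | title    | rating
---+----------+-------
1  | Superbad | 8.3   
2  | Coco     | NULL  
3  | Superbad | 8.2   
4  | Shrek    | 5.4   
6  | Clueless | 5.5   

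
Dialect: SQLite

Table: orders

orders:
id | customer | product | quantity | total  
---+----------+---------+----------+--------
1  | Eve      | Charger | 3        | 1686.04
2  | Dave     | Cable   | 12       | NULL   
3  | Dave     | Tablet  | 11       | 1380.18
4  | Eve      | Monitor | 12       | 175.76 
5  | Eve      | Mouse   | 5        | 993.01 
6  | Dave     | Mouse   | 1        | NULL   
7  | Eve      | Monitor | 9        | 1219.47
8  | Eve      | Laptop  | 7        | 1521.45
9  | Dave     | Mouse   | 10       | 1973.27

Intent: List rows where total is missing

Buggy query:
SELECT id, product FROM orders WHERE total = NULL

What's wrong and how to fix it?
Bug: '= NULL' is always unknown in SQL three-valued logic, so no rows match

Fix: Replace '= NULL' with 'IS NULL'

Corrected query:
SELECT id, product FROM orders WHERE total IS NULL

Result:
id | product
---+--------
2  | Cable  
6  | Mouse  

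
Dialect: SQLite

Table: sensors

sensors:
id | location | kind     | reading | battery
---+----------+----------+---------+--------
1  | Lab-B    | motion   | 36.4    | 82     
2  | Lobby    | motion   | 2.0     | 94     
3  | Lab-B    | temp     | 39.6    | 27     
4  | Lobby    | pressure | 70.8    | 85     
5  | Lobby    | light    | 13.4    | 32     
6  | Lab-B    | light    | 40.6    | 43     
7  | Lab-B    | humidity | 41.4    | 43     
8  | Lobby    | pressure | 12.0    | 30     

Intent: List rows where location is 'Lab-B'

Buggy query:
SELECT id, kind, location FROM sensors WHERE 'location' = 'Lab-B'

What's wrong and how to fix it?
Bug: Single quotes denote string literals in SQL; the column name is being compared as a constant string

Fix: Remove the quotes around the column name (or use double quotes for an identifier)

Corrected query:
SELECT id, kind, location FROM sensors WHERE location = 'Lab-B'

Result:
id | kind     | location
---+----------+---------
1  | motion   | Lab-B   
3  | temp     | Lab-B   
6  | light    | Lab-B   
7  | humidity | Lab-B   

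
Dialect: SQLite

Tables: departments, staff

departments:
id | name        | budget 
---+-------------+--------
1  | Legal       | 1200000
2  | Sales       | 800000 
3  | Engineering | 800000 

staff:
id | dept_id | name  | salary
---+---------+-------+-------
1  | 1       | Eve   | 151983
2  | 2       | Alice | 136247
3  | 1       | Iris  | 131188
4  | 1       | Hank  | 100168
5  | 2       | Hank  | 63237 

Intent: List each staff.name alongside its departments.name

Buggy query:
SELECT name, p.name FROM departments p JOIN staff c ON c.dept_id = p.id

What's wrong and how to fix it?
Bug: Both tables have a 'name' column; the unqualified reference is ambiguous

Fix: Prefix ambiguous columns with the table alias

Corrected query:
SELECT c.name, p.name FROM departments p JOIN staff c ON c.dept_id = p.id

Result:
name  | name 
------+------
Eve   | Legal
Alice | Sales
Iris  | Legal
Hank  | Legal
Hank  | Sales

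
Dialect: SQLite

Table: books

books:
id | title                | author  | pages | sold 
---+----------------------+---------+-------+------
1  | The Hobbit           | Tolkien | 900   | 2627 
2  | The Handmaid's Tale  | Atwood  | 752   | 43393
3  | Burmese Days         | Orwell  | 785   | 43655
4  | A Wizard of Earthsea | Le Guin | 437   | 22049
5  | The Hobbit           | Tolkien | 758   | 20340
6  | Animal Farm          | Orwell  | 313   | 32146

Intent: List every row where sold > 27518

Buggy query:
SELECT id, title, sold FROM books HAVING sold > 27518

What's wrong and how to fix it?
Bug: HAVING filters the output of aggregation, but this query has no GROUP BY and no aggregate functions, so SQLite rejects it (HAVING clause on a non-aggregate query); the condition here is per row

Fix: Use WHERE for row-level filtering

Corrected query:
SELECT id, title, sold FROM books WHERE sold > 27518

Result:
id | title               | sold 
---+---------------------+------
2  | The Handmaid's Tale | 43393
3  | Burmese Days        | 43655
6  | Animal Farm         | 32146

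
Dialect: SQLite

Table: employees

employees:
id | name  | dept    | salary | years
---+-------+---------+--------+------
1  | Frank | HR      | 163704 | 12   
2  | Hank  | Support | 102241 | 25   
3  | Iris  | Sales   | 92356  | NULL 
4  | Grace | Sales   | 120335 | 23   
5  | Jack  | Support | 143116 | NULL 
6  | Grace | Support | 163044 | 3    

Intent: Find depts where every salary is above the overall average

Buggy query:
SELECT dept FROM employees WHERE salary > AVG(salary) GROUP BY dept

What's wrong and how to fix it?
Bug: AVG() is an aggregate; it can't sit directly in WHERE

Fix: Compute the overall average in a scalar subquery and compare each group's MIN against it in HAVING

Corrected query:
SELECT dept FROM employees GROUP BY dept HAVING MIN(salary) > (SELECT AVG(salary) FROM employees)

Result:
dept
----
HR  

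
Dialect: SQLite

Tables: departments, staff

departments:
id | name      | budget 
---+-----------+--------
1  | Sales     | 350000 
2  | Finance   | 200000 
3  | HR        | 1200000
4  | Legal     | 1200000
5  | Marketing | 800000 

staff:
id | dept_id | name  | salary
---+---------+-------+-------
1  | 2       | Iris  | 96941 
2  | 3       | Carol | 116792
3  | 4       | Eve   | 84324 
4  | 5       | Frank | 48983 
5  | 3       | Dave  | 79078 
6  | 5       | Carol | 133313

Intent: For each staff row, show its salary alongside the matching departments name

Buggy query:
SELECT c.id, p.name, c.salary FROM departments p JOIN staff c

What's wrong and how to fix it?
Bug: JOIN with no ON clause produces a cartesian product; every staff row pairs with every departments row

Fix: Add ON c.dept_id = p.id to the JOIN

Corrected query:
SELECT c.id, p.name, c.salary FROM departments p JOIN staff c ON c.dept_id = p.id

Result:
id | name      | salary
---+-----------+-------
1  | Finance   | 96941 
2  | HR        | 116792
3  | Legal     | 84324 
4  | Marketing | 48983 
5  | HR        | 79078 
6  | Marketing | 133313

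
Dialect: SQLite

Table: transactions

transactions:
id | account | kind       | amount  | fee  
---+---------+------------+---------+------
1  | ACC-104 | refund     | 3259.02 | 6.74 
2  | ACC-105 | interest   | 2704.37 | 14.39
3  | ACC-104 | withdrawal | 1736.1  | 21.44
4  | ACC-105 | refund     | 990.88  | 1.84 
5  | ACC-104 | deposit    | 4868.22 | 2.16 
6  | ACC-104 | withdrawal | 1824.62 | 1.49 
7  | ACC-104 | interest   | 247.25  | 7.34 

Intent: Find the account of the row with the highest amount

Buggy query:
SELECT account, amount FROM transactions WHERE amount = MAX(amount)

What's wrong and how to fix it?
Bug: WHERE is evaluated per row; an aggregate over the whole table isn't defined there

Fix: Use a subquery: WHERE amount = (SELECT MAX(amount) FROM transactions)

Corrected query:
SELECT account, amount FROM transactions WHERE amount = (SELECT MAX(amount) FROM transactions)

Result:
account | amount 
--------+--------
ACC-104 | 4868.22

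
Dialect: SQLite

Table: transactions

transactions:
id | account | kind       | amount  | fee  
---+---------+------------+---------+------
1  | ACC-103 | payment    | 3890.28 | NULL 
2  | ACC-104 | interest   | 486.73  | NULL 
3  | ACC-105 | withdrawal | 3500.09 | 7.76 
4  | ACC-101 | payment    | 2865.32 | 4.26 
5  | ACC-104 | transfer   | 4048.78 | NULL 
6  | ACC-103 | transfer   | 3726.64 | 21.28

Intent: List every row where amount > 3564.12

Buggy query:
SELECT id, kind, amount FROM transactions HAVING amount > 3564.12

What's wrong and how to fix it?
Bug: HAVING filters the output of aggregation, but this query has no GROUP BY and no aggregate functions, so SQLite rejects it (HAVING clause on a non-aggregate query); the condition here is per row

Fix: Replace HAVING with WHERE since the condition applies to individual rows

Corrected query:
SELECT id, kind, amount FROM transactions WHERE amount > 3564.12

Result:
id | kind     | amount 
---+----------+--------
1  | payment  | 3890.28
5  | transfer | 4048.78
6  | transfer | 3726.64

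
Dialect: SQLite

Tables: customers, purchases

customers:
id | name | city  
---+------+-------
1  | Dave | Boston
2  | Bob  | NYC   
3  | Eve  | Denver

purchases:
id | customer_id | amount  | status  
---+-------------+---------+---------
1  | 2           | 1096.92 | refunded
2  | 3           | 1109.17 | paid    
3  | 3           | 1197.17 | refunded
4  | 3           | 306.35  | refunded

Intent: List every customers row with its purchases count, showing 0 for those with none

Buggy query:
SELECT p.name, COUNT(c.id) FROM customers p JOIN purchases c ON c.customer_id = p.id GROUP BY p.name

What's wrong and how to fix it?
Bug: An inner join excludes parents with zero children

Fix: Switch to LEFT JOIN to retain unmatched parent rows

Corrected query:
SELECT p.name, COUNT(c.id) FROM customers p LEFT JOIN purchases c ON c.customer_id = p.id GROUP BY p.name

Result:
name | COUNT(c.id)
-----+------------
Bob  | 1          
Dave | 0          
Eve  | 3          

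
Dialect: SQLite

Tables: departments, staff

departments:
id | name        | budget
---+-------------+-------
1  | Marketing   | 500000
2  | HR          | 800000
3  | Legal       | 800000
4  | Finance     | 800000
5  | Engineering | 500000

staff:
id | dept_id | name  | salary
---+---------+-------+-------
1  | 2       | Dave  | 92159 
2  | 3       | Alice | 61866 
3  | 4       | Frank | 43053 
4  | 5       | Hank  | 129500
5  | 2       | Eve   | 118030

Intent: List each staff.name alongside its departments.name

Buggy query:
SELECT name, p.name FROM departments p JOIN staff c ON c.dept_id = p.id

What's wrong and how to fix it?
Bug: Both tables have a 'name' column; the unqualified reference is ambiguous

Fix: Qualify the column with its table alias (c.name)

Corrected query:
SELECT c.name, p.name FROM departments p JOIN staff c ON c.dept_id = p.id

Result:
name  | name       
------+------------
Dave  | HR         
Alice | Legal      
Frank | Finance    
Hank  | Engineering
Eve   | HR         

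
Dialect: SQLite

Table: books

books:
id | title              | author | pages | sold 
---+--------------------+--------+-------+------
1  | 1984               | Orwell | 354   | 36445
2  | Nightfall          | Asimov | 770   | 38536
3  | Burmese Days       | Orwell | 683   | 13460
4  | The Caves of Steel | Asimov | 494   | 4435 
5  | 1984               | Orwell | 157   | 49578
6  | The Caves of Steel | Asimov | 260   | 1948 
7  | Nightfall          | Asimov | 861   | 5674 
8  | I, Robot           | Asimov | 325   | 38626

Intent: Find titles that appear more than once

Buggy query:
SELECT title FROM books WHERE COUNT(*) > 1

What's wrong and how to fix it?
Bug: WHERE can't reference COUNT(*); aggregates are computed after WHERE

Fix: GROUP BY title, then filter groups with HAVING COUNT(*) > 1

Corrected query:
SELECT title FROM books GROUP BY title HAVING COUNT(*) > 1

Result:
title             
------------------
1984              
Nightfall         
The Caves of Steel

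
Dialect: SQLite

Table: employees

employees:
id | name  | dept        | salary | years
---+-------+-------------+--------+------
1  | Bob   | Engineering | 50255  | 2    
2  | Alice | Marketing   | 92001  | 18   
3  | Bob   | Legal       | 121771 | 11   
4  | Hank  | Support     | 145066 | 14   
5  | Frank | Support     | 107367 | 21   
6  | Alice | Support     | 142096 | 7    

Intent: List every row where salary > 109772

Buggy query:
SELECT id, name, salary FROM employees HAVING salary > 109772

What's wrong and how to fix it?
Bug: HAVING filters the output of aggregation, but this query has no GROUP BY and no aggregate functions, so SQLite rejects it (HAVING clause on a non-aggregate query); the condition here is per row

Fix: Replace HAVING with WHERE since the condition applies to individual rows

Corrected query:
SELECT id, name, salary FROM employees WHERE salary > 109772

Result:
id | name  | salary
---+-------+-------
3  | Bob   | 121771
4  | Hank  | 145066
6  | Alice | 142096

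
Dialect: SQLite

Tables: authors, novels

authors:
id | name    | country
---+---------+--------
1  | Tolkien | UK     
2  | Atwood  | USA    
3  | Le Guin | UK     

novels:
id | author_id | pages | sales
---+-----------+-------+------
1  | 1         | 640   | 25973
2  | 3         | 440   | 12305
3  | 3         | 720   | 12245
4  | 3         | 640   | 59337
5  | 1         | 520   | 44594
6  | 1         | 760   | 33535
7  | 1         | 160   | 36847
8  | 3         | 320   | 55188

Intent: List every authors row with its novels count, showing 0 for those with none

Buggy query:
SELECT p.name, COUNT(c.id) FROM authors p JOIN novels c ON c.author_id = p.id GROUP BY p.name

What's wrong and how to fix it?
Bug: INNER JOIN drops authors rows that have no matching novels rows

Fix: Use LEFT JOIN so parents without children still appear (COUNT(c.id) gives 0)

Corrected query:
SELECT p.name, COUNT(c.id) FROM authors p LEFT JOIN novels c ON c.author_id = p.id GROUP BY p.name

Result:
name    | COUNT(c.id)
--------+------------
Atwood  | 0          
Le Guin | 4          
Tolkien | 4          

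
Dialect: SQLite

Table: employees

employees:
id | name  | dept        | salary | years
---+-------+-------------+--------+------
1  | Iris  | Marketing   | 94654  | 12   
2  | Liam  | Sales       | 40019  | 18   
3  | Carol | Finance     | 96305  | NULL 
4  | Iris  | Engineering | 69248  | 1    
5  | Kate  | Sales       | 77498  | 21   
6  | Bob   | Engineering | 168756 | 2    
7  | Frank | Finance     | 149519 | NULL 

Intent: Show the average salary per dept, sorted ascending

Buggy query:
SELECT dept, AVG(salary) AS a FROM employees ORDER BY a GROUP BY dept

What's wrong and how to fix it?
Bug: ORDER BY appears before GROUP BY; SQL clause order requires GROUP BY first

Fix: Move ORDER BY to the end, after GROUP BY

Corrected query:
SELECT dept, AVG(salary) AS a FROM employees GROUP BY dept ORDER BY a

Result:
dept        | a      
------------+--------
Sales       | 58758.5
Marketing   | 94654  
Engineering | 119002 
Finance     | 122912 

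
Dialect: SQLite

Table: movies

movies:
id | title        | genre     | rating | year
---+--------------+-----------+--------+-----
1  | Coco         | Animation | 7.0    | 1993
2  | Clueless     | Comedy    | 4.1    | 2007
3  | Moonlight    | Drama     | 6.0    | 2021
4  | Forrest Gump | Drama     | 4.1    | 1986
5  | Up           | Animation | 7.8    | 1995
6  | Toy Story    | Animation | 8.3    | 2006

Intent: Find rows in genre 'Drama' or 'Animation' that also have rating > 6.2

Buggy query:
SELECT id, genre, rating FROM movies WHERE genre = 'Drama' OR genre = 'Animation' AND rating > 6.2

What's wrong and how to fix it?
Bug: Without parentheses, AND is evaluated before OR, so the rating filter only applies to the 'Animation' branch

Fix: Add parentheses around the OR so the AND applies to both alternatives

Corrected query:
SELECT id, genre, rating FROM movies WHERE (genre = 'Drama' OR genre = 'Animation') AND rating > 6.2

Result:
id | genre     | rating
---+-----------+-------
1  | Animation | 7     
5  | Animation | 7.8   
6  | Animation | 8.3   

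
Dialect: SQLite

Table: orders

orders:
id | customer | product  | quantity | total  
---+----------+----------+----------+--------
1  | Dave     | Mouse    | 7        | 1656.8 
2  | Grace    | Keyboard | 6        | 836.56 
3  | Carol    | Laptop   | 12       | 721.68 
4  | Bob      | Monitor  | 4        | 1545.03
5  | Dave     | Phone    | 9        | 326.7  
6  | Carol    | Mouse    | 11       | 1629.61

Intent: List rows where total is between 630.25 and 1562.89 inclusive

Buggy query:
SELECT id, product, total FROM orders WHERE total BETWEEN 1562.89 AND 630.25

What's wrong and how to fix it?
Bug: BETWEEN expects the lower bound first; with 1562.89 AND 630.25 the range is empty

Fix: Swap the bounds so the smaller value comes first

Corrected query:
SELECT id, product, total FROM orders WHERE total BETWEEN 630.25 AND 1562.89

Result:
id | product  | total  
---+----------+--------
2  | Keyboard | 836.56 
3  | Laptop   | 721.68 
4  | Monitor  | 1545.03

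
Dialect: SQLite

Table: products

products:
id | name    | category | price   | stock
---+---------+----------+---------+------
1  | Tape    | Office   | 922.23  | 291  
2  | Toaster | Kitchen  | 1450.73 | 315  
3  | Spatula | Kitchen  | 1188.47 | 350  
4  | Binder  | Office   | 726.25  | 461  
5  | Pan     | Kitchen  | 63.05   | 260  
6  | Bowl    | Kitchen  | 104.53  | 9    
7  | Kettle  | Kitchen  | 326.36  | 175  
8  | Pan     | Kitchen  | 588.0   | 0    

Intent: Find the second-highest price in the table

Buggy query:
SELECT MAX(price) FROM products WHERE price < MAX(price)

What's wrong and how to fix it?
Bug: MAX(price) on the right of the comparison is an aggregate-in-WHERE error

Fix: Compute the overall MAX in a subquery, then take MAX of rows below it

Corrected query:
SELECT MAX(price) FROM products WHERE price < (SELECT MAX(price) FROM products)

Result:
MAX(price)
----------
1188.47   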